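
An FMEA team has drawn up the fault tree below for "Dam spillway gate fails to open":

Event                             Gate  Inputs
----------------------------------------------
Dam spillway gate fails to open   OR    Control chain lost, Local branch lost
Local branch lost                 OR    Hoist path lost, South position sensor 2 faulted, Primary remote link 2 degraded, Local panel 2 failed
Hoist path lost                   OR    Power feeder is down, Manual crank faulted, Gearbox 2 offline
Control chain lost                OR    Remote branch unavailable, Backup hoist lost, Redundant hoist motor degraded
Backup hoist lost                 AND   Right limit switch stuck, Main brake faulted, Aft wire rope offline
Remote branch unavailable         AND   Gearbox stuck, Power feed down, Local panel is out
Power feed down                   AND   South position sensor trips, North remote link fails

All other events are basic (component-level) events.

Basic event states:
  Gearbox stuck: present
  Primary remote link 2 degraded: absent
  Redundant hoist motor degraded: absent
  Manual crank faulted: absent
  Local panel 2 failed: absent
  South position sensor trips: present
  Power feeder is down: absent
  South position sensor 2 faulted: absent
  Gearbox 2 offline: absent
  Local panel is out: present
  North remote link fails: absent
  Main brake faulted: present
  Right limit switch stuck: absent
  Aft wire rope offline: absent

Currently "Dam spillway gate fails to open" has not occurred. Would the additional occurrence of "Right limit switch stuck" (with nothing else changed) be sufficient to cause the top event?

Counterfactual: set "Right limit switch stuck" to occurred.
Power feed down [AND]: South position sensor trips=occurs, North remote link fails=not → not all inputs occur → does not occur.
Remote branch unavailable [AND]: Gearbox stuck=occurs, Power feed down=not, Local panel is out=occurs → not all inputs occur → does not occur.
Backup hoist lost [AND]: Right limit switch stuck=occurs, Main brake faulted=occurs, Aft wire rope offline=not → not all inputs occur → does not occur.
Control chain lost [OR]: Remote branch unavailable=not, Backup hoist lost=not, Redundant hoist motor degraded=not → no input occurs → does not occur.
Hoist path lost [OR]: Power feeder is down=not, Manual crank faulted=not, Gearbox 2 offline=not → no input occurs → does not occur.
Local branch lost [OR]: Hoist path lost=not, South position sensor 2 faulted=not, Primary remote link 2 degraded=not, Local panel 2 failed=not → no input occurs → does not occur.
Dam spillway gate fails to open [OR]: Control chain lost=not, Local branch lost=not → no input occurs → does not occur.

No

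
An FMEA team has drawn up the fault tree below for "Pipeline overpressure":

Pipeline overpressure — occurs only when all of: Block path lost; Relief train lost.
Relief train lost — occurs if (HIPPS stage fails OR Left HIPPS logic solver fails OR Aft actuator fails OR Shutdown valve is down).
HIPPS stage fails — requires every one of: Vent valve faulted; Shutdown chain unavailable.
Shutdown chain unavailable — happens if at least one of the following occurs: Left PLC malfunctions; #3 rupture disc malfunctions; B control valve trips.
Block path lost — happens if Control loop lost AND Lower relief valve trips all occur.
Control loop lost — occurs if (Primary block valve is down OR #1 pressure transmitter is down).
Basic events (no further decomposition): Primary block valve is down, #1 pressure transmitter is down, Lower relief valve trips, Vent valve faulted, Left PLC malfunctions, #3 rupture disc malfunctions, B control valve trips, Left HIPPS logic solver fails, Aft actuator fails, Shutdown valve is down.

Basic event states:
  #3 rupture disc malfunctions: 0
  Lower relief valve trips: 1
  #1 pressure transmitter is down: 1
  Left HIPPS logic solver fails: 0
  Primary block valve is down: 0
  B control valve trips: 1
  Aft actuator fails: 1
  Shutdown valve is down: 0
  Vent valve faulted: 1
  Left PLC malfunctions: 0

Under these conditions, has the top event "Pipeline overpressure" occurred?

Yes

Control loop lost [OR]: Primary block valve is down=not, #1 pressure transmitter is down=occurs → at least one input occurs → occurs.
Block path lost [AND]: Control loop lost=occurs, Lower relief valve trips=occurs → all inputs occur → occurs.
Shutdown chain unavailable [OR]: Left PLC malfunctions=not, #3 rupture disc malfunctions=not, B control valve trips=occurs → at least one input occurs → occurs.
HIPPS stage fails [AND]: Vent valve faulted=occurs, Shutdown chain unavailable=occurs → all inputs occur → occurs.
Relief train lost [OR]: HIPPS stage fails=occurs, Left HIPPS logic solver fails=not, Aft actuator fails=occurs, Shutdown valve is down=not → at least one input occurs → occurs.
Pipeline overpressure [AND]: Block path lost=occurs, Relief train lost=occurs → all inputs occur → occurs.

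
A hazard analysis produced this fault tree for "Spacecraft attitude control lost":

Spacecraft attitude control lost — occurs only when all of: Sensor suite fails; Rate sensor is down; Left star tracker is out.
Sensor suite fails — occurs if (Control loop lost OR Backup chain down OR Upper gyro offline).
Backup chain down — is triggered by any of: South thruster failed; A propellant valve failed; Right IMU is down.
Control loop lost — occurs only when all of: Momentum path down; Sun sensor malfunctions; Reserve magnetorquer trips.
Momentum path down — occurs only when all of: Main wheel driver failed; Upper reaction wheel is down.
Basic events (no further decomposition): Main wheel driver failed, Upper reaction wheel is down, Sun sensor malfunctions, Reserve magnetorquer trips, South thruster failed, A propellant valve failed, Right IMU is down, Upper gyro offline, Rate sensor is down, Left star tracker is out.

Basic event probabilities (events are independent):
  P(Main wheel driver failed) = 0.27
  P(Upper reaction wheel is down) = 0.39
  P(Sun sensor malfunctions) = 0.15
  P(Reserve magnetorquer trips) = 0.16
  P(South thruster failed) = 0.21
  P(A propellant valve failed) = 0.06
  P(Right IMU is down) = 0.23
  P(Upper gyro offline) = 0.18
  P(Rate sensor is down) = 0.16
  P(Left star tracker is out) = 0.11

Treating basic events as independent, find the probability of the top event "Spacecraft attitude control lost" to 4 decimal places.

P(Momentum path down) [AND] = 0.27 × 0.39 = 0.105300
P(Control loop lost) [AND] = 0.105300 × 0.15 × 0.16 = 0.002527
P(Backup chain down) [OR] = 1 − (1−0.21) × (1−0.06) × (1−0.23) = 0.428198
P(Sensor suite fails) [OR] = 1 − (1−0.002527) × (1−0.428198) × (1−0.18) = 0.532307
P(Spacecraft attitude control lost) [AND] = 0.532307 × 0.16 × 0.11 = 0.009369
Rounded to 4 decimal places: P(Spacecraft attitude control lost) ≈ 0.0094.

0.0094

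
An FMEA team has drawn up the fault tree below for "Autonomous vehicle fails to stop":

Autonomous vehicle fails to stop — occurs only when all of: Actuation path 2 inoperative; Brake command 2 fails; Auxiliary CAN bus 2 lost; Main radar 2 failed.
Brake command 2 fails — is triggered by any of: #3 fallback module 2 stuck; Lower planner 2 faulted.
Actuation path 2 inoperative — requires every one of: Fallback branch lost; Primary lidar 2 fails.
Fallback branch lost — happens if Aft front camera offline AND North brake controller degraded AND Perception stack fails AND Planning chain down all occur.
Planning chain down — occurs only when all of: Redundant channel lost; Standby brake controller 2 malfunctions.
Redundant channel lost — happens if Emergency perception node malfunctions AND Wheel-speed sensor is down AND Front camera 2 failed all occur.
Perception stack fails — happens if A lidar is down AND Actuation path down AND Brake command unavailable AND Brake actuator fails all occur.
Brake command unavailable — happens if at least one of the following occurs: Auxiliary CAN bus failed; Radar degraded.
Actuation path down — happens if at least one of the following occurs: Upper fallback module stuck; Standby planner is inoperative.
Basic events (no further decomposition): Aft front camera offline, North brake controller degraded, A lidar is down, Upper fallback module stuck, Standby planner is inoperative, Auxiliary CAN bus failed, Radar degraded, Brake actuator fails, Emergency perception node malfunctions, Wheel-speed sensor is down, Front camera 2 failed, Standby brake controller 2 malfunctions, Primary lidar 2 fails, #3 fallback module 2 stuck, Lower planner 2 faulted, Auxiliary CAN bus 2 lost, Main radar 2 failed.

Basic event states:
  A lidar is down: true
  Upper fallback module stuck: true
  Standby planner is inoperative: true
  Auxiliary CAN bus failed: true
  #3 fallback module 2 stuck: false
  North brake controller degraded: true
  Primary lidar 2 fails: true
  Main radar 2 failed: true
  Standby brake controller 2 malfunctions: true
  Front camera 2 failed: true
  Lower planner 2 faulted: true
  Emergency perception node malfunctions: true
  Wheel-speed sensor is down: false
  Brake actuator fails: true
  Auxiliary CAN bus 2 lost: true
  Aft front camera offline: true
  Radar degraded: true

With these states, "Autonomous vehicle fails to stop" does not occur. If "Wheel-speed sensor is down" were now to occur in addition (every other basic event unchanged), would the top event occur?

Counterfactual: set "Wheel-speed sensor is down" to occurred.
Actuation path down [OR]: Upper fallback module stuck=occurs, Standby planner is inoperative=occurs → at least one input occurs → occurs.
Brake command unavailable [OR]: Auxiliary CAN bus failed=occurs, Radar degraded=occurs → at least one input occurs → occurs.
Perception stack fails [AND]: A lidar is down=occurs, Actuation path down=occurs, Brake command unavailable=occurs, Brake actuator fails=occurs → all inputs occur → occurs.
Redundant channel lost [AND]: Emergency perception node malfunctions=occurs, Wheel-speed sensor is down=occurs, Front camera 2 failed=occurs → all inputs occur → occurs.
Planning chain down [AND]: Redundant channel lost=occurs, Standby brake controller 2 malfunctions=occurs → all inputs occur → occurs.
Fallback branch lost [AND]: Aft front camera offline=occurs, North brake controller degraded=occurs, Perception stack fails=occurs, Planning chain down=occurs → all inputs occur → occurs.
Actuation path 2 inoperative [AND]: Fallback branch lost=occurs, Primary lidar 2 fails=occurs → all inputs occur → occurs.
Brake command 2 fails [OR]: #3 fallback module 2 stuck=not, Lower planner 2 faulted=occurs → at least one input occurs → occurs.
Autonomous vehicle fails to stop [AND]: Actuation path 2 inoperative=occurs, Brake command 2 fails=occurs, Auxiliary CAN bus 2 lost=occurs, Main radar 2 failed=occurs → all inputs occur → occurs.

Yes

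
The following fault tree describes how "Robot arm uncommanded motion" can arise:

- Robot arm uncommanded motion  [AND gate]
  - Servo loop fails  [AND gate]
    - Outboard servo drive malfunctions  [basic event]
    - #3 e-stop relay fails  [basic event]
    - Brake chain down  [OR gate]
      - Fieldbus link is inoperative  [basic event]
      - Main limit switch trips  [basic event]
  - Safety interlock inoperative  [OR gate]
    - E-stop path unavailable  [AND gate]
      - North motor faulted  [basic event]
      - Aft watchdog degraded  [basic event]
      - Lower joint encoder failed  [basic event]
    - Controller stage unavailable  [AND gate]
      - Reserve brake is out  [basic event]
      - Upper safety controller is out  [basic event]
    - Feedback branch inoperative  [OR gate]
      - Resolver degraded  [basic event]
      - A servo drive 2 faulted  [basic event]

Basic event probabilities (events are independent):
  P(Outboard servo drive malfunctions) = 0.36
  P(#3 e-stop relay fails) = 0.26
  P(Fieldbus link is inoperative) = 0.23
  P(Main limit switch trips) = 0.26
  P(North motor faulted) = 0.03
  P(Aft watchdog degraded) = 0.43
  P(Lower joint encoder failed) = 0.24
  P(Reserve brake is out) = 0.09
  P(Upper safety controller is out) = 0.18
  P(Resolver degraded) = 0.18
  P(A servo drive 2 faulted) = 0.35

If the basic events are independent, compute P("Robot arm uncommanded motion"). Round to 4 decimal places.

0.0192

P(Brake chain down) [OR] = 1 − (1−0.23) × (1−0.26) = 0.430200
P(Servo loop fails) [AND] = 0.36 × 0.26 × 0.430200 = 0.040267
P(E-stop path unavailable) [AND] = 0.03 × 0.43 × 0.24 = 0.003096
P(Controller stage unavailable) [AND] = 0.09 × 0.18 = 0.016200
P(Feedback branch inoperative) [OR] = 1 − (1−0.18) × (1−0.35) = 0.467000
P(Safety interlock inoperative) [OR] = 1 − (1−0.003096) × (1−0.016200) × (1−0.467000) = 0.477258
P(Robot arm uncommanded motion) [AND] = 0.040267 × 0.477258 = 0.019218
Rounded to 4 decimal places: P(Robot arm uncommanded motion) ≈ 0.0192.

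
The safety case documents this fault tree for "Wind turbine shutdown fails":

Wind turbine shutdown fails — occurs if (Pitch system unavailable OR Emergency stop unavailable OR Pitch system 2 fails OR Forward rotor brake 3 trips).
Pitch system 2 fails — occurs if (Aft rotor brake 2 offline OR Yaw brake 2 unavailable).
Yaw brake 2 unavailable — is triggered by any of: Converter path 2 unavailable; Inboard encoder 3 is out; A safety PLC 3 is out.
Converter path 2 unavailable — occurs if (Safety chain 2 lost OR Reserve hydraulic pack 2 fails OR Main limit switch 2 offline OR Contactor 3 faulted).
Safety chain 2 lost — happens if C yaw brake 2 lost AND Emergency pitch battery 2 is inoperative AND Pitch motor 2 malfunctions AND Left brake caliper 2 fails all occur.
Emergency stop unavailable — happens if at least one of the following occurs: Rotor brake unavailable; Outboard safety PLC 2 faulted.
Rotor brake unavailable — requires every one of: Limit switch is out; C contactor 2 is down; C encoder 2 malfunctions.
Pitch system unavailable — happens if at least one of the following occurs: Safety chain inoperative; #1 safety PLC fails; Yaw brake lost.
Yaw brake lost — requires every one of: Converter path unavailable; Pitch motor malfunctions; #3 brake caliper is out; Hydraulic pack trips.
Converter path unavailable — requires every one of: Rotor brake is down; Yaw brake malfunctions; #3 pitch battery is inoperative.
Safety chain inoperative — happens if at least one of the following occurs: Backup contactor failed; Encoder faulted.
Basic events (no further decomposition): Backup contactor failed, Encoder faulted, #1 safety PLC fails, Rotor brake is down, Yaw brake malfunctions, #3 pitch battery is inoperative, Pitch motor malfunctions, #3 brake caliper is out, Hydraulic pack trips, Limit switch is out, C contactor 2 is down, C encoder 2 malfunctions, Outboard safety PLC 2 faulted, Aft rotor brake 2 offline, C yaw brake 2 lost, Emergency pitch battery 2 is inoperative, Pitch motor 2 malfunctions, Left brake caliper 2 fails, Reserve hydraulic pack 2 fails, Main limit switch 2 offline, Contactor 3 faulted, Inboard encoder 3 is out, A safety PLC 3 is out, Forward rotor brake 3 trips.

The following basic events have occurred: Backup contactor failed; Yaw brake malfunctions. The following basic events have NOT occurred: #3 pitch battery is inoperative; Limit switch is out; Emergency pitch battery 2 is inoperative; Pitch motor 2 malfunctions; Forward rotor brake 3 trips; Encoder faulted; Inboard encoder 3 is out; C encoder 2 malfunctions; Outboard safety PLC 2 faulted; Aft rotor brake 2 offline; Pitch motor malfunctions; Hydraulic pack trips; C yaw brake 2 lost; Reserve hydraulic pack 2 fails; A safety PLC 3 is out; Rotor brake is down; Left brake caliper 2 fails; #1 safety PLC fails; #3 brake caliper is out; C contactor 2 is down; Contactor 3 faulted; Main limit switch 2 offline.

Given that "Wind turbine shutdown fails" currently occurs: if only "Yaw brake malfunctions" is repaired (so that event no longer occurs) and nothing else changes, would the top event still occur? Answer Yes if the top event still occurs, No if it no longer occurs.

Counterfactual: set "Yaw brake malfunctions" to not occurred.
Safety chain inoperative [OR]: Backup contactor failed=occurs, Encoder faulted=not → at least one input occurs → occurs.
Converter path unavailable [AND]: Rotor brake is down=not, Yaw brake malfunctions=not, #3 pitch battery is inoperative=not → not all inputs occur → does not occur.
Yaw brake lost [AND]: Converter path unavailable=not, Pitch motor malfunctions=not, #3 brake caliper is out=not, Hydraulic pack trips=not → not all inputs occur → does not occur.
Pitch system unavailable [OR]: Safety chain inoperative=occurs, #1 safety PLC fails=not, Yaw brake lost=not → at least one input occurs → occurs.
Rotor brake unavailable [AND]: Limit switch is out=not, C contactor 2 is down=not, C encoder 2 malfunctions=not → not all inputs occur → does not occur.
Emergency stop unavailable [OR]: Rotor brake unavailable=not, Outboard safety PLC 2 faulted=not → no input occurs → does not occur.
Safety chain 2 lost [AND]: C yaw brake 2 lost=not, Emergency pitch battery 2 is inoperative=not, Pitch motor 2 malfunctions=not, Left brake caliper 2 fails=not → not all inputs occur → does not occur.
Converter path 2 unavailable [OR]: Safety chain 2 lost=not, Reserve hydraulic pack 2 fails=not, Main limit switch 2 offline=not, Contactor 3 faulted=not → no input occurs → does not occur.
Yaw brake 2 unavailable [OR]: Converter path 2 unavailable=not, Inboard encoder 3 is out=not, A safety PLC 3 is out=not → no input occurs → does not occur.
Pitch system 2 fails [OR]: Aft rotor brake 2 offline=not, Yaw brake 2 unavailable=not → no input occurs → does not occur.
Wind turbine shutdown fails [OR]: Pitch system unavailable=occurs, Emergency stop unavailable=not, Pitch system 2 fails=not, Forward rotor brake 3 trips=not → at least one input occurs → occurs.

Yes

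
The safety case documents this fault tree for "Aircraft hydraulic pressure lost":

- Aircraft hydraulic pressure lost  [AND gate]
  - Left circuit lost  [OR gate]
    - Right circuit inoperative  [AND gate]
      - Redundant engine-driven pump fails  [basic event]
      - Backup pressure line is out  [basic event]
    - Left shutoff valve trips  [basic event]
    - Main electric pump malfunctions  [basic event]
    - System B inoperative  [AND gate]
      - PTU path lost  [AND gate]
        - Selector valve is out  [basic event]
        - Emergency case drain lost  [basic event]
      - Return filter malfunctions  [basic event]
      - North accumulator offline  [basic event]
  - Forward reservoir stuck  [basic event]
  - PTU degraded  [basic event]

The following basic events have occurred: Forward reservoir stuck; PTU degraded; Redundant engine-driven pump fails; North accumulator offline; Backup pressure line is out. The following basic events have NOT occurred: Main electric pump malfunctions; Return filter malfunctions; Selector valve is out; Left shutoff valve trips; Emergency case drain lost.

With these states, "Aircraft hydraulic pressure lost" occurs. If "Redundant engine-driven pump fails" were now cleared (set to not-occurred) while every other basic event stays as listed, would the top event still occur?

No

Counterfactual: set "Redundant engine-driven pump fails" to not occurred.
Right circuit inoperative [AND]: Redundant engine-driven pump fails=not, Backup pressure line is out=occurs → not all inputs occur → does not occur.
PTU path lost [AND]: Selector valve is out=not, Emergency case drain lost=not → not all inputs occur → does not occur.
System B inoperative [AND]: PTU path lost=not, Return filter malfunctions=not, North accumulator offline=occurs → not all inputs occur → does not occur.
Left circuit lost [OR]: Right circuit inoperative=not, Left shutoff valve trips=not, Main electric pump malfunctions=not, System B inoperative=not → no input occurs → does not occur.
Aircraft hydraulic pressure lost [AND]: Left circuit lost=not, Forward reservoir stuck=occurs, PTU degraded=occurs → not all inputs occur → does not occur.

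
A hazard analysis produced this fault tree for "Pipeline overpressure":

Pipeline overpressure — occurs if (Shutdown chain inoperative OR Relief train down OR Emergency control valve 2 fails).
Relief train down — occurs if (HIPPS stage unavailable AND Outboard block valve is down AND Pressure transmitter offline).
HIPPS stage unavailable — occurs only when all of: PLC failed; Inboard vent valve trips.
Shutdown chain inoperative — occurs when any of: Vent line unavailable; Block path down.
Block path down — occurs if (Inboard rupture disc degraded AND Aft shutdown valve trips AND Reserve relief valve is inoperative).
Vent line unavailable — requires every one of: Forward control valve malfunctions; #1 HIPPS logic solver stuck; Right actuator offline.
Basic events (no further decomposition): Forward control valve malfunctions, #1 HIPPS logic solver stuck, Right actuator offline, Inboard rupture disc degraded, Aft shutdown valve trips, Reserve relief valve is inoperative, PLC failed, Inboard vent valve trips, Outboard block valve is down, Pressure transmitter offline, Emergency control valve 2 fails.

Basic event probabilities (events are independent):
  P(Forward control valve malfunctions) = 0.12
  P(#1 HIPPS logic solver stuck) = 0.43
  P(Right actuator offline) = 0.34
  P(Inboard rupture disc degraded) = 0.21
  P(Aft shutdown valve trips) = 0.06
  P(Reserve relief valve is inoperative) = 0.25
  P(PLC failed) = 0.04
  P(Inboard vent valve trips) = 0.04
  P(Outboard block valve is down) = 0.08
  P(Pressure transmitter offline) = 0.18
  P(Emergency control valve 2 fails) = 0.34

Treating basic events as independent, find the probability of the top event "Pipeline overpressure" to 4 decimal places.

P(Vent line unavailable) [AND] = 0.12 × 0.43 × 0.34 = 0.017544
P(Block path down) [AND] = 0.21 × 0.06 × 0.25 = 0.003150
P(Shutdown chain inoperative) [OR] = 1 − (1−0.017544) × (1−0.003150) = 0.020639
P(HIPPS stage unavailable) [AND] = 0.04 × 0.04 = 0.001600
P(Relief train down) [AND] = 0.001600 × 0.08 × 0.18 = 0.000023
P(Pipeline overpressure) [OR] = 1 − (1−0.020639) × (1−0.000023) × (1−0.34) = 0.353637
Rounded to 4 decimal places: P(Pipeline overpressure) ≈ 0.3536.

0.3536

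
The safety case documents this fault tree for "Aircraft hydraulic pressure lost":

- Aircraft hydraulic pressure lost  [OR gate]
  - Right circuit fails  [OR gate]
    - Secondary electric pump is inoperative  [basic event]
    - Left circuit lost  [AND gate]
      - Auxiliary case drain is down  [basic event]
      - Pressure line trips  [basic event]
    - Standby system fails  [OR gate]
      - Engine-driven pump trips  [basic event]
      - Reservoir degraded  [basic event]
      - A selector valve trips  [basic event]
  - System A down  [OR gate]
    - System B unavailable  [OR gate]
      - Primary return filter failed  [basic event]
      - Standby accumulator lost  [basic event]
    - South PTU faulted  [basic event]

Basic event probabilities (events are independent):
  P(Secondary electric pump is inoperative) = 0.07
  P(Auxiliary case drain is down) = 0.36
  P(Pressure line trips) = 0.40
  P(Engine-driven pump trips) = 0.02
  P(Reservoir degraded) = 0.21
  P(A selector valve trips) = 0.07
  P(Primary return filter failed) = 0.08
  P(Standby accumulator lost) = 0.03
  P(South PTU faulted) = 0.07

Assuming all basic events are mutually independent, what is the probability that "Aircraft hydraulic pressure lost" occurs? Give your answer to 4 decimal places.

P(Left circuit lost) [AND] = 0.36 × 0.40 = 0.144000
P(Standby system fails) [OR] = 1 − (1−0.02) × (1−0.21) × (1−0.07) = 0.279994
P(Right circuit fails) [OR] = 1 − (1−0.07) × (1−0.144000) × (1−0.279994) = 0.426818
P(System B unavailable) [OR] = 1 − (1−0.08) × (1−0.03) = 0.107600
P(System A down) [OR] = 1 − (1−0.107600) × (1−0.07) = 0.170068
P(Aircraft hydraulic pressure lost) [OR] = 1 − (1−0.426818) × (1−0.170068) = 0.524298
Rounded to 4 decimal places: P(Aircraft hydraulic pressure lost) ≈ 0.5243.

0.5243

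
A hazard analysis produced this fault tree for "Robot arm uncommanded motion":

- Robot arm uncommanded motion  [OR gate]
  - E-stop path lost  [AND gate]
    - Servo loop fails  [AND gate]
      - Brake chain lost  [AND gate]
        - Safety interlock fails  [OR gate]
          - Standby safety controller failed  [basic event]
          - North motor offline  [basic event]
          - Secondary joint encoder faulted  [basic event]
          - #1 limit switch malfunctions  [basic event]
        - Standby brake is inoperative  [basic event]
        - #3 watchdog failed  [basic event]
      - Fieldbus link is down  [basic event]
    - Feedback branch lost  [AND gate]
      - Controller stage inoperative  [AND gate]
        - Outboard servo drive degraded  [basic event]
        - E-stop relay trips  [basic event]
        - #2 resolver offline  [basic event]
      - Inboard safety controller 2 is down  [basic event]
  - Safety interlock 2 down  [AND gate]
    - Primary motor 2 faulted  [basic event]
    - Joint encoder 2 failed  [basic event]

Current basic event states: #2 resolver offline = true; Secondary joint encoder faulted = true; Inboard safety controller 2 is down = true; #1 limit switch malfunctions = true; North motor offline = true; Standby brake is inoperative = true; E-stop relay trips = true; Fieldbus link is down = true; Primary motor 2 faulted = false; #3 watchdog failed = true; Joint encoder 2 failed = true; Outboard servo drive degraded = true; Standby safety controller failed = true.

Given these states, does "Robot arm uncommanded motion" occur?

Yes

Safety interlock fails [OR]: Standby safety controller failed=occurs, North motor offline=occurs, Secondary joint encoder faulted=occurs, #1 limit switch malfunctions=occurs → at least one input occurs → occurs.
Brake chain lost [AND]: Safety interlock fails=occurs, Standby brake is inoperative=occurs, #3 watchdog failed=occurs → all inputs occur → occurs.
Servo loop fails [AND]: Brake chain lost=occurs, Fieldbus link is down=occurs → all inputs occur → occurs.
Controller stage inoperative [AND]: Outboard servo drive degraded=occurs, E-stop relay trips=occurs, #2 resolver offline=occurs → all inputs occur → occurs.
Feedback branch lost [AND]: Controller stage inoperative=occurs, Inboard safety controller 2 is down=occurs → all inputs occur → occurs.
E-stop path lost [AND]: Servo loop fails=occurs, Feedback branch lost=occurs → all inputs occur → occurs.
Safety interlock 2 down [AND]: Primary motor 2 faulted=not, Joint encoder 2 failed=occurs → not all inputs occur → does not occur.
Robot arm uncommanded motion [OR]: E-stop path lost=occurs, Safety interlock 2 down=not → at least one input occurs → occurs.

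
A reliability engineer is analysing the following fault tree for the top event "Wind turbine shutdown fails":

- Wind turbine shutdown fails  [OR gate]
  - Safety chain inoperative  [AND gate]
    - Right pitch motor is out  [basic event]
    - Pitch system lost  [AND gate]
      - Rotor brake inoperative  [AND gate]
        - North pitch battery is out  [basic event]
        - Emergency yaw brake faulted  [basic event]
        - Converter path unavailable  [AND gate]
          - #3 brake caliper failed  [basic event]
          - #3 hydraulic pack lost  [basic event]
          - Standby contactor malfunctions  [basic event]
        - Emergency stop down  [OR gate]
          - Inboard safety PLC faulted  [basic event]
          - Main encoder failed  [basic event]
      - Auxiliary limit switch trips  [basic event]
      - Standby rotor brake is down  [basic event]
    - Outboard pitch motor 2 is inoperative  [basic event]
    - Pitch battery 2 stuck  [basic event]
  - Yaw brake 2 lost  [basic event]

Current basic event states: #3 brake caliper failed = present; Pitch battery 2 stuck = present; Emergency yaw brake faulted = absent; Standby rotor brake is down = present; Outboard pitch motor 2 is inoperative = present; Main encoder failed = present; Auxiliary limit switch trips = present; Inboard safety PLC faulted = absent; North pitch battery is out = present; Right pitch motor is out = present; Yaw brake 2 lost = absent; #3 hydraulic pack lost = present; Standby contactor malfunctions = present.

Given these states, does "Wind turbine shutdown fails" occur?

No

Converter path unavailable [AND]: #3 brake caliper failed=occurs, #3 hydraulic pack lost=occurs, Standby contactor malfunctions=occurs → all inputs occur → occurs.
Emergency stop down [OR]: Inboard safety PLC faulted=not, Main encoder failed=occurs → at least one input occurs → occurs.
Rotor brake inoperative [AND]: North pitch battery is out=occurs, Emergency yaw brake faulted=not, Converter path unavailable=occurs, Emergency stop down=occurs → not all inputs occur → does not occur.
Pitch system lost [AND]: Rotor brake inoperative=not, Auxiliary limit switch trips=occurs, Standby rotor brake is down=occurs → not all inputs occur → does not occur.
Safety chain inoperative [AND]: Right pitch motor is out=occurs, Pitch system lost=not, Outboard pitch motor 2 is inoperative=occurs, Pitch battery 2 stuck=occurs → not all inputs occur → does not occur.
Wind turbine shutdown fails [OR]: Safety chain inoperative=not, Yaw brake 2 lost=not → no input occurs → does not occur.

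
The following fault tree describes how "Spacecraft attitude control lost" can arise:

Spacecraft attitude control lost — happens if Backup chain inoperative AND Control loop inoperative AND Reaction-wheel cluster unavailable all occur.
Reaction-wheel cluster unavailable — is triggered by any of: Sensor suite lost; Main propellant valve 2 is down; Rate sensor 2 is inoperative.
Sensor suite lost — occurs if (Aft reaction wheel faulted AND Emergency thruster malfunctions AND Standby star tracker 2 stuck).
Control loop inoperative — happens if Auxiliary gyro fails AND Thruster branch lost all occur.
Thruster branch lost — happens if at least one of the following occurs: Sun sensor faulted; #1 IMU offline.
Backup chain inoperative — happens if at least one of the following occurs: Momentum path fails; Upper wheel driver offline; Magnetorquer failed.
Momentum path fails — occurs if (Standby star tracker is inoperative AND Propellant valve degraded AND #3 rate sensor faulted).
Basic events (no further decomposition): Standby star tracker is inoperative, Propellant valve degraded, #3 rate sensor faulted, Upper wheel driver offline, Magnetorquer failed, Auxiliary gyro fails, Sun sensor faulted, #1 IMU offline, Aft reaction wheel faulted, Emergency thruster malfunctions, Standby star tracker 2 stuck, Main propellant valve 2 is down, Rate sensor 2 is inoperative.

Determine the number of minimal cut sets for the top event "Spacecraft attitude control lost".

Momentum path fails [AND]: one cut set from each child combined → 1 × 1 × 1 = 1 cut set(s).
Backup chain inoperative [OR]: union of children's cut sets → 3 cut set(s).
Thruster branch lost [OR]: union of children's cut sets → 2 cut set(s).
Control loop inoperative [AND]: one cut set from each child combined → 1 × 2 = 2 cut set(s).
Sensor suite lost [AND]: one cut set from each child combined → 1 × 1 × 1 = 1 cut set(s).
Reaction-wheel cluster unavailable [OR]: union of children's cut sets → 3 cut set(s).
Spacecraft attitude control lost [AND]: one cut set from each child combined → 3 × 2 × 3 = 18 cut set(s).

18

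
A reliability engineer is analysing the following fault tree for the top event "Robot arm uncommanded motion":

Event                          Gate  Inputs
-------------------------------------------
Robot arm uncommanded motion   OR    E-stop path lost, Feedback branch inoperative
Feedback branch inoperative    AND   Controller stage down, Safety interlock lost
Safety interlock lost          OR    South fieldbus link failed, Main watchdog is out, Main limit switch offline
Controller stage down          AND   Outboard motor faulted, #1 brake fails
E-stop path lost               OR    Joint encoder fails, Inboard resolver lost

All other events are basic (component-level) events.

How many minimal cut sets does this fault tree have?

5

E-stop path lost [OR]: union of children's cut sets → 2 cut set(s).
Controller stage down [AND]: one cut set from each child combined → 1 × 1 = 1 cut set(s).
Safety interlock lost [OR]: union of children's cut sets → 3 cut set(s).
Feedback branch inoperative [AND]: one cut set from each child combined → 1 × 3 = 3 cut set(s).
Robot arm uncommanded motion [OR]: union of children's cut sets → 5 cut set(s).
Minimal cut sets: {Joint encoder fails}; {Inboard resolver lost}; {#1 brake fails, Outboard motor faulted, South fieldbus link failed}; {#1 brake fails, Main watchdog is out, Outboard motor faulted}; {#1 brake fails, Main limit switch offline, Outboard motor faulted}.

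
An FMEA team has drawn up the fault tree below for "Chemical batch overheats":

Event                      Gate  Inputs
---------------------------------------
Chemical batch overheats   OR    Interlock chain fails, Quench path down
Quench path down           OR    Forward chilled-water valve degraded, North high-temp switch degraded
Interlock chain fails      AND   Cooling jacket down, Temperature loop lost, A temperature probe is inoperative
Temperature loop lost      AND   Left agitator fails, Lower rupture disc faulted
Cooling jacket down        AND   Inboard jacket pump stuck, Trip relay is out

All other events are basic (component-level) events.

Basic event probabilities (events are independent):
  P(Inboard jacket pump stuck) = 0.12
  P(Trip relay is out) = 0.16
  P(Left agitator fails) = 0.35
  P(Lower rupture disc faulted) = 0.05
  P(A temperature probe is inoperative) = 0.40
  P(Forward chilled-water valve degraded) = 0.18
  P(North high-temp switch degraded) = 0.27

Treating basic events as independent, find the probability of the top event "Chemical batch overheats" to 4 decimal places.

0.4015

P(Cooling jacket down) [AND] = 0.12 × 0.16 = 0.019200
P(Temperature loop lost) [AND] = 0.35 × 0.05 = 0.017500
P(Interlock chain fails) [AND] = 0.019200 × 0.017500 × 0.40 = 0.000134
P(Quench path down) [OR] = 1 − (1−0.18) × (1−0.27) = 0.401400
P(Chemical batch overheats) [OR] = 1 − (1−0.000134) × (1−0.401400) = 0.401480
Rounded to 4 decimal places: P(Chemical batch overheats) ≈ 0.4015.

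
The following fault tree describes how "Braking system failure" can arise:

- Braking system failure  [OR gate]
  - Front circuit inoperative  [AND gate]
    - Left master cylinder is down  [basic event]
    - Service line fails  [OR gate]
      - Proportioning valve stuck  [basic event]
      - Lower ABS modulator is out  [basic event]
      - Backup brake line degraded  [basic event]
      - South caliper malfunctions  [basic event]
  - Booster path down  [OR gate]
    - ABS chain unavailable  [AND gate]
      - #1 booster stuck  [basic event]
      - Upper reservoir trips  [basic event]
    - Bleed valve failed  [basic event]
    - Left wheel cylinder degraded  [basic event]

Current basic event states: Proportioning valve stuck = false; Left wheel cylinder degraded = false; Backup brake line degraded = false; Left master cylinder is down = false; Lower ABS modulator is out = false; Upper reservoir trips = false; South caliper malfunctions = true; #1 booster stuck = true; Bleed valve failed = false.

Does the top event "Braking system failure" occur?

No

Service line fails [OR]: Proportioning valve stuck=not, Lower ABS modulator is out=not, Backup brake line degraded=not, South caliper malfunctions=occurs → at least one input occurs → occurs.
Front circuit inoperative [AND]: Left master cylinder is down=not, Service line fails=occurs → not all inputs occur → does not occur.
ABS chain unavailable [AND]: #1 booster stuck=occurs, Upper reservoir trips=not → not all inputs occur → does not occur.
Booster path down [OR]: ABS chain unavailable=not, Bleed valve failed=not, Left wheel cylinder degraded=not → no input occurs → does not occur.
Braking system failure [OR]: Front circuit inoperative=not, Booster path down=not → no input occurs → does not occur.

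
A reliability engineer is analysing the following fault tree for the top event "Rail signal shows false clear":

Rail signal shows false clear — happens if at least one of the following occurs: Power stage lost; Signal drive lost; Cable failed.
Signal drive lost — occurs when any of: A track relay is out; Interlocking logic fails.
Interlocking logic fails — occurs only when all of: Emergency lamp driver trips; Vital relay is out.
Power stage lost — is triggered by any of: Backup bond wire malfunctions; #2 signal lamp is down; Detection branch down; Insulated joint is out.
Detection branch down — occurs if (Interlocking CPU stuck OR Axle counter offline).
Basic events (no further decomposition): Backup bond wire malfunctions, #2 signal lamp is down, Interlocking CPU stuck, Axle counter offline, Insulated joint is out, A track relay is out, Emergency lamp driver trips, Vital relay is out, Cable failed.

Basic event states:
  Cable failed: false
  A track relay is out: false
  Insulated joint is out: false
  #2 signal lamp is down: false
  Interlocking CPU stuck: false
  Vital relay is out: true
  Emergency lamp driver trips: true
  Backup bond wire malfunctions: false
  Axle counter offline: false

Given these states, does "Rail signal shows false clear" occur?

Detection branch down [OR]: Interlocking CPU stuck=not, Axle counter offline=not → no input occurs → does not occur.
Power stage lost [OR]: Backup bond wire malfunctions=not, #2 signal lamp is down=not, Detection branch down=not, Insulated joint is out=not → no input occurs → does not occur.
Interlocking logic fails [AND]: Emergency lamp driver trips=occurs, Vital relay is out=occurs → all inputs occur → occurs.
Signal drive lost [OR]: A track relay is out=not, Interlocking logic fails=occurs → at least one input occurs → occurs.
Rail signal shows false clear [OR]: Power stage lost=not, Signal drive lost=occurs, Cable failed=not → at least one input occurs → occurs.

Yes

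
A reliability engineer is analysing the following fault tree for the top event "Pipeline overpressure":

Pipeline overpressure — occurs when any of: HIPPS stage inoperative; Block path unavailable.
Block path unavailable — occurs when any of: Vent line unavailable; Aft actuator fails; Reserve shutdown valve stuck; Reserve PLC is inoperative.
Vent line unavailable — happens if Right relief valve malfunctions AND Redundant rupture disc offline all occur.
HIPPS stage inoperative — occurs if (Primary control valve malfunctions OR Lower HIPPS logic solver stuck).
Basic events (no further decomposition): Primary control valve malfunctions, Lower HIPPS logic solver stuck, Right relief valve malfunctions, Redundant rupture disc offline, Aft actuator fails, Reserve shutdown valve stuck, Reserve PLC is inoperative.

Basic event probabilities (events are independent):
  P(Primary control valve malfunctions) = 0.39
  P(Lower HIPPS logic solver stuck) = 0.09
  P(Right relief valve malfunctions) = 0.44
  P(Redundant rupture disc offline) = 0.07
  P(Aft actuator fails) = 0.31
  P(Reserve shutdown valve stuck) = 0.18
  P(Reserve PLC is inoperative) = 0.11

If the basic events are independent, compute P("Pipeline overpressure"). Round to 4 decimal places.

0.7291

P(HIPPS stage inoperative) [OR] = 1 − (1−0.39) × (1−0.09) = 0.444900
P(Vent line unavailable) [AND] = 0.44 × 0.07 = 0.030800
P(Block path unavailable) [OR] = 1 − (1−0.030800) × (1−0.31) × (1−0.18) × (1−0.11) = 0.511948
P(Pipeline overpressure) [OR] = 1 − (1−0.444900) × (1−0.511948) = 0.729082
Rounded to 4 decimal places: P(Pipeline overpressure) ≈ 0.7291.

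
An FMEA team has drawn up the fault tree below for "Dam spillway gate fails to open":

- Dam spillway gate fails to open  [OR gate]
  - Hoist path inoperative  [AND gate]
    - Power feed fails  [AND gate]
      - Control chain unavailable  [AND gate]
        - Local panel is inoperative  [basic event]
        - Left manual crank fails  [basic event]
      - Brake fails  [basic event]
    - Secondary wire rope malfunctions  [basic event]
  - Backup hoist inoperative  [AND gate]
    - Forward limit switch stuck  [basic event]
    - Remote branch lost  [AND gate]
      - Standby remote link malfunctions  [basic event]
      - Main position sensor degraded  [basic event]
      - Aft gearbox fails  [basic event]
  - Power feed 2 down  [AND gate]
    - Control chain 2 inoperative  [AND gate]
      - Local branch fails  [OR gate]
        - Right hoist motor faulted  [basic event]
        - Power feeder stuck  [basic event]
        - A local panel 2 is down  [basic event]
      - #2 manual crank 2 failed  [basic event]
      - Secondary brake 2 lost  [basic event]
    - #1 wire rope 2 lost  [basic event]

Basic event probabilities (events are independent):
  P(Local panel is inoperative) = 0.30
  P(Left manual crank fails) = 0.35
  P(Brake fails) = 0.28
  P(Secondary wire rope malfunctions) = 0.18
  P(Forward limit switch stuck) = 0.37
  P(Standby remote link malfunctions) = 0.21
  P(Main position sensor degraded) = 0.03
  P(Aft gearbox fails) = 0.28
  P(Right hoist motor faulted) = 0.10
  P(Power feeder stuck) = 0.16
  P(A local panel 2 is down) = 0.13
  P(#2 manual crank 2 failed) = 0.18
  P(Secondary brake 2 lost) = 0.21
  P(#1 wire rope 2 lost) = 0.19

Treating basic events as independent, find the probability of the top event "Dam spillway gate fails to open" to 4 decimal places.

P(Control chain unavailable) [AND] = 0.30 × 0.35 = 0.105000
P(Power feed fails) [AND] = 0.105000 × 0.28 = 0.029400
P(Hoist path inoperative) [AND] = 0.029400 × 0.18 = 0.005292
P(Remote branch lost) [AND] = 0.21 × 0.03 × 0.28 = 0.001764
P(Backup hoist inoperative) [AND] = 0.37 × 0.001764 = 0.000653
P(Local branch fails) [OR] = 1 − (1−0.10) × (1−0.16) × (1−0.13) = 0.342280
P(Control chain 2 inoperative) [AND] = 0.342280 × 0.18 × 0.21 = 0.012938
P(Power feed 2 down) [AND] = 0.012938 × 0.19 = 0.002458
P(Dam spillway gate fails to open) [OR] = 1 − (1−0.005292) × (1−0.000653) × (1−0.002458) = 0.008385
Rounded to 4 decimal places: P(Dam spillway gate fails to open) ≈ 0.0084.

0.0084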